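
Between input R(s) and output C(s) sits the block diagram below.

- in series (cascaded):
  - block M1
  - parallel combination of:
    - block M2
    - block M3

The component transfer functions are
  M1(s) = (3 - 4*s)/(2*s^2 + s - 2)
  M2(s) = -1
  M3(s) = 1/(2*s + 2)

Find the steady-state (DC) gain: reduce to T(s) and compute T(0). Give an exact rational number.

Reducing step by step:

Step 1 - add M2, M3 (parallel), giving (-2*s - 1)/(2*s + 2)
Step 2 - combine M1, (M2+M3) in series, giving (8*s^2 - 2*s - 3)/(4*s^3 + 6*s^2 - 2*s - 4)
That last expression is T(s); at s = 0 only the constant terms survive, so T(0) = -3/(-4) = 3/4.

Answer: 3/4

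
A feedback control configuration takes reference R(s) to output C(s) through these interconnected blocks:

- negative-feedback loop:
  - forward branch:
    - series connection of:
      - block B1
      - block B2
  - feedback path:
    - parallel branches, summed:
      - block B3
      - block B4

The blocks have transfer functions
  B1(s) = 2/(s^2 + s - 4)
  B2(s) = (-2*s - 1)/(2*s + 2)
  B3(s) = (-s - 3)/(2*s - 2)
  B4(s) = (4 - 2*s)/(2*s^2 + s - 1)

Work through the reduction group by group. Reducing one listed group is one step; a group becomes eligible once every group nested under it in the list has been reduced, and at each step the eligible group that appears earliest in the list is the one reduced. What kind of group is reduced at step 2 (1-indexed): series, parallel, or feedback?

Reducing step by step:

(1) combine B1, B2 in series
(2) parallel reduction of B3, B4
(3) collapse the loop ((B1*B2) forward, (B3+B4) return)
Step 2 collapses a parallel group.

Answer: parallel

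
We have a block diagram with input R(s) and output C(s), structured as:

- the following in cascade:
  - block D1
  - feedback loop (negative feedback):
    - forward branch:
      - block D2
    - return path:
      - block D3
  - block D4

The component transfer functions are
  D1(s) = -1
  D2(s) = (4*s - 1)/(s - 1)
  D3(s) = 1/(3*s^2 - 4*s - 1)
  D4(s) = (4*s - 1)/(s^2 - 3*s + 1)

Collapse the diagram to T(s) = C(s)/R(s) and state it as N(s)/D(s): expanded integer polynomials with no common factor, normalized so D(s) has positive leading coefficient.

Step 1 - collapse the loop (D2 forward, D3 return) -> (12*s^3 - 19*s^2 + 1)/(3*s^3 - 7*s^2 + 7*s)
Step 2 - combine D1, [D2/(1+D2*D3)], D4 in series - this is the overall T(s), already in the required normalized form

Therefore the answer is (-48*s^4 + 88*s^3 - 19*s^2 - 4*s + 1)/(3*s^5 - 16*s^4 + 31*s^3 - 28*s^2 + 7*s).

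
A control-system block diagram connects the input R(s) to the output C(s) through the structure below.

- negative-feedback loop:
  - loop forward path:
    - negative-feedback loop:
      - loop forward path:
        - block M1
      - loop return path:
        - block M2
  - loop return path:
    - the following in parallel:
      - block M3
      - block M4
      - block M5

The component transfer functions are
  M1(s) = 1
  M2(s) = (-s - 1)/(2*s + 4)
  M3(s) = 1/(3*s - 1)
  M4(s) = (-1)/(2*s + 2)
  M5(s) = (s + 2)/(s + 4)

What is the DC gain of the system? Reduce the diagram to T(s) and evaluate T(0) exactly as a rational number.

Step 1. apply the feedback formula to M1, M2 -> (2*s + 4)/(s + 3)
Step 2. sum the parallel branches M3, M4, M5 -> (6*s^3 + 15*s^2 + 5*s + 8)/(6*s^3 + 28*s^2 + 14*s - 8)
Step 3. reduce the feedback loop with forward [M1/(1+M1*M2)] and return (M3+M4+M5) -> (6*s^4 + 40*s^3 + 70*s^2 + 20*s - 16)/(9*s^4 + 50*s^3 + 84*s^2 + 35*s + 4)
That last expression is T(s); at s = 0 only the constant terms survive, so T(0) = -16/4 = -4.

Answer: -4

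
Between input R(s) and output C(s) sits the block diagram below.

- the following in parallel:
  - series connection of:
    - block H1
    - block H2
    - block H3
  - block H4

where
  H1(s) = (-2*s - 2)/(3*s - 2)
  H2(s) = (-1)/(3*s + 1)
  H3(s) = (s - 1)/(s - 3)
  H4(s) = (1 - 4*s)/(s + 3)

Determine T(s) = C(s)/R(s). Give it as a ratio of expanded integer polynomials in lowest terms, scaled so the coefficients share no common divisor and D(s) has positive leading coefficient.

Reducing step by step:

(1) combine H1, H2, H3 in series = (2*s^2 - 2)/(9*s^3 - 30*s^2 + 7*s + 6)
(2) sum the parallel branches (H1*H2*H3), H4, giving the overall T(s)

Answer: (-36*s^4 + 131*s^3 - 52*s^2 - 19*s)/(9*s^4 - 3*s^3 - 83*s^2 + 27*s + 18)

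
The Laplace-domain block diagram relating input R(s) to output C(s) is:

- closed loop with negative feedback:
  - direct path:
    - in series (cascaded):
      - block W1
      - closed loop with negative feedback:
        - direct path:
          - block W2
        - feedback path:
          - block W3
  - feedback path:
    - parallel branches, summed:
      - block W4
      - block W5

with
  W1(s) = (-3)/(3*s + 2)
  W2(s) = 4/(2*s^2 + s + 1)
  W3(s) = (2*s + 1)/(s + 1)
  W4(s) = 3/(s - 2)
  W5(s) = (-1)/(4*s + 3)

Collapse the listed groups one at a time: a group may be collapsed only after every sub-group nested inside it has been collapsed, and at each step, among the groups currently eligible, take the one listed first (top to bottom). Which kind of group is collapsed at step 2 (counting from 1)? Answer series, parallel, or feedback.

Answer: series

Working:
(1) apply the feedback formula to W2, W3
(2) multiply W1, [W2/(1+W2*W3)] (series)
(3) combine W4, W5 in parallel
(4) feedback reduction of (W1*[W2/(1+W2*W3)]), (W4+W5)
The group at step 2 is a series group.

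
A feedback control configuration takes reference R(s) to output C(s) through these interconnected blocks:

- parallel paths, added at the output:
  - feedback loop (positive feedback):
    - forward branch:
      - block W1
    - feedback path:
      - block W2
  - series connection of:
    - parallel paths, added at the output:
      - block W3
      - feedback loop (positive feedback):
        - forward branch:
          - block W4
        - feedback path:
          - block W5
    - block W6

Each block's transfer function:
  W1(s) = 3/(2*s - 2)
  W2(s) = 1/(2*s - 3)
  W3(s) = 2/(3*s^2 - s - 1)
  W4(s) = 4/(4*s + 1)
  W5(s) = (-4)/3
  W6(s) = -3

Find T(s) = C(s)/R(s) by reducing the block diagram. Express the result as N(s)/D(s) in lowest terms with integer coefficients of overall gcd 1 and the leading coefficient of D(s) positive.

(1) feedback reduction of W1, W2 = (6*s - 9)/(4*s^2 - 10*s + 3)
(2) apply the feedback formula to W4, W5 = 12/(12*s + 19)
(3) parallel reduction of W3, [W4/(1-W4*W5)] = (36*s^2 + 12*s + 26)/(36*s^3 + 45*s^2 - 31*s - 19)
(4) reduce the series chain (W3+[W4/(1-W4*W5)]), W6 = (-108*s^2 - 36*s - 78)/(36*s^3 + 45*s^2 - 31*s - 19)
(5) parallel reduction of [W1/(1-W1*W2)], ((W3+[W4/(1-W4*W5)])*W6); the result is T(s) itself (integer coefficients, no common factor, positive leading denominator coefficient)

Final answer: (-216*s^4 + 882*s^3 - 867*s^2 + 837*s - 63)/(144*s^5 - 180*s^4 - 466*s^3 + 369*s^2 + 97*s - 57)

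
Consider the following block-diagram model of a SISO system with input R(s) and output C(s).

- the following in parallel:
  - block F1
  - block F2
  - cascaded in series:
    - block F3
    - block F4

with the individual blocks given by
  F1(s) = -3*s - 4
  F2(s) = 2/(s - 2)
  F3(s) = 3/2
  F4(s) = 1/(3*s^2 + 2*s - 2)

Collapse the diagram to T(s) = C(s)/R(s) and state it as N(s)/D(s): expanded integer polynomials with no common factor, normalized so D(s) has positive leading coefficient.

[1] combine F3, F4 in series = 3/(6*s^2 + 4*s - 4)
[2] parallel reduction of F1, F2, (F3*F4) - this is the overall T(s), already in the required normalized form

Therefore the answer is (-18*s^4 + 80*s^2 + 35*s - 46)/(6*s^3 - 8*s^2 - 12*s + 8).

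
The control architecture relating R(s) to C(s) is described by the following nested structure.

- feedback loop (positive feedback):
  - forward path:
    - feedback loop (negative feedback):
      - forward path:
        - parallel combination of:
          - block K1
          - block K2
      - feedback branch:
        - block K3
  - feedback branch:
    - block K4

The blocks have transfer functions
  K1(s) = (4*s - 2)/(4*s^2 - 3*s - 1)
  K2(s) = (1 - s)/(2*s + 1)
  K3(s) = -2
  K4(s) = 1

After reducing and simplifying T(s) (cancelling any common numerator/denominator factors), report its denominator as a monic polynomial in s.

Step 1: add K1, K2 (parallel) = (-4*s^3 + 15*s^2 - 2*s - 3)/(8*s^3 - 2*s^2 - 5*s - 1)
Step 2: reduce the feedback loop with forward (K1+K2) and return K3 = (-4*s^3 + 15*s^2 - 2*s - 3)/(16*s^3 - 32*s^2 - s + 5)
Step 3: reduce the feedback loop with forward [(K1+K2)/(1+(K1+K2)*K3)] and return K4 = (-4*s^3 + 15*s^2 - 2*s - 3)/(20*s^3 - 47*s^2 + s + 8)
T(s) is the step-3 result (common factors already cancelled). Leading coefficient of the denominator: 20. Divide through by 20 for the monic polynomial.

Final answer: s^3 - 47*s^2/20 + s/20 + 2/5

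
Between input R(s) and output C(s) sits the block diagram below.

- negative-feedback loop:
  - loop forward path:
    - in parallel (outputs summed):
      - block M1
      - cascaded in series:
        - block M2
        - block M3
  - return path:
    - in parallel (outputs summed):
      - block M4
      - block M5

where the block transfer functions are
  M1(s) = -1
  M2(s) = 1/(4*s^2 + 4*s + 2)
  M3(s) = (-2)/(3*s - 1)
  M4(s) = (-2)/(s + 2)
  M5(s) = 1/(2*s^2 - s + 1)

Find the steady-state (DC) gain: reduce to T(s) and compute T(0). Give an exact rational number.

The answer is 0.

Reasoning:
Step 1 - series reduction of M2, M3 = (-1)/(6*s^3 + 4*s^2 + s - 1)
Step 2 - reduce the parallel group M1, (M2*M3) = (-6*s^3 - 4*s^2 - s)/(6*s^3 + 4*s^2 + s - 1)
Step 3 - add M4, M5 (parallel) = (-4*s^2 + 3*s)/(2*s^3 + 3*s^2 - s + 2)
Step 4 - apply the feedback formula to (M1+(M2*M3)), (M4+M5) = (-12*s^6 - 26*s^5 - 8*s^4 - 11*s^3 - 7*s^2 - 2*s)/(12*s^6 + 50*s^5 + 6*s^4 + s^3 + s^2 + 3*s - 2)
Evaluating the step-4 result (the overall T(s)) at s = 0 gives T(0) = 0/(-2) = 0.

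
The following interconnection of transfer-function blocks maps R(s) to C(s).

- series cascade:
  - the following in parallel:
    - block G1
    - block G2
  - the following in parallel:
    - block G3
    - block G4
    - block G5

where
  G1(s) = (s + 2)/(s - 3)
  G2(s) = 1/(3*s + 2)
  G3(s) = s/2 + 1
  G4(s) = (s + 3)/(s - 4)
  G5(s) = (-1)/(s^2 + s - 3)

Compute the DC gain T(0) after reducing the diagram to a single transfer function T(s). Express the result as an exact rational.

Reducing step by step:

[1] add G1, G2 (parallel) -> (3*s^2 + 9*s + 1)/(3*s^2 - 7*s - 6)
[2] sum the parallel branches G3, G4, G5 -> (s^4 + s^3 - 5*s^2 - 4*s + 14)/(2*s^3 - 6*s^2 - 14*s + 24)
[3] cascade (G1+G2), (G3+G4+G5) -> (3*s^6 + 12*s^5 - 5*s^4 - 56*s^3 + s^2 + 122*s + 14)/(6*s^5 - 32*s^4 - 12*s^3 + 206*s^2 - 84*s - 144)
Evaluating the step-3 result (the overall T(s)) at s = 0 gives T(0) = 14/(-144) = -7/72.

Answer: -7/72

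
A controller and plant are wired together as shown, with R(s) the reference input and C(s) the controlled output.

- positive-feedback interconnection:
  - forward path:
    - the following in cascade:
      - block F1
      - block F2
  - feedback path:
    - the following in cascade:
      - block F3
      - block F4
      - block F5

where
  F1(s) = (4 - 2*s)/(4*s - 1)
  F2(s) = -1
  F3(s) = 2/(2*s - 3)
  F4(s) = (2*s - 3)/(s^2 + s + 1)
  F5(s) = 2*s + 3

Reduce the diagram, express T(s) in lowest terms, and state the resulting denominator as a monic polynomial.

Reducing step by step:

Step 1 - reduce the series chain F1, F2: (2*s - 4)/(4*s - 1)
Step 2 - cascade F3, F4, F5: (4*s + 6)/(s^2 + s + 1)
Step 3 - close the feedback loop around (F1*F2), (F3*F4*F5): (2*s^3 - 2*s^2 - 2*s - 4)/(4*s^3 - 5*s^2 + 7*s + 23)
Step 3 gives the fully reduced T(s), with no common factor left to cancel. The denominator's leading coefficient is 4, so divide each of its coefficients by 4 to get the monic form.

Answer: s^3 - 5*s^2/4 + 7*s/4 + 23/4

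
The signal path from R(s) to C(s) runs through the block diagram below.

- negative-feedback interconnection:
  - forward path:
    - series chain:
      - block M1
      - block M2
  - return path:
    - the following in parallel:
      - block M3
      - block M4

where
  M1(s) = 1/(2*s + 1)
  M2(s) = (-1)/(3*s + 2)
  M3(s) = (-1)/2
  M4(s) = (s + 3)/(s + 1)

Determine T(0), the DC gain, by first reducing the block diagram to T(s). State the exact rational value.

The answer is 2.

Reasoning:
Step 1. multiply M1, M2 (series) gives (-1)/(6*s^2 + 7*s + 2)
Step 2. combine M3, M4 in parallel gives (s + 5)/(2*s + 2)
Step 3. apply the feedback formula to (M1*M2), (M3+M4) gives (-2*s - 2)/(12*s^3 + 26*s^2 + 17*s - 1)
Step 3 gives the overall T(s). Then T(0) = -2/(-1) = 2.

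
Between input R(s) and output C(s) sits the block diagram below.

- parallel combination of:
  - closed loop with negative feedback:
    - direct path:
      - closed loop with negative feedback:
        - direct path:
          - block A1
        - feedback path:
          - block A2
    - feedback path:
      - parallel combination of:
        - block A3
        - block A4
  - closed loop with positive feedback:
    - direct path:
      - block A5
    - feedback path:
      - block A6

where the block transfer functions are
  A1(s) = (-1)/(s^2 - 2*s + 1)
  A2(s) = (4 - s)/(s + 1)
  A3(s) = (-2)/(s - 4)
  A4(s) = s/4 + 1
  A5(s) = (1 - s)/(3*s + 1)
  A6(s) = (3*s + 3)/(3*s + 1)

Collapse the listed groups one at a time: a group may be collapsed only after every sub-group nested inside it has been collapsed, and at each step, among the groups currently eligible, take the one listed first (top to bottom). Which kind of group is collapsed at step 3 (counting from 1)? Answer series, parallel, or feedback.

Step 1 - collapse the loop (A1 forward, A2 return)
Step 2 - sum the parallel branches A3, A4
Step 3 - apply the feedback formula to [A1/(1+A1*A2)], (A3+A4)
Step 4 - feedback reduction of A5, A6
Step 5 - parallel reduction of [[A1/(1+A1*A2)]/(1+[A1/(1+A1*A2)]*(A3+A4))], [A5/(1-A5*A6)]
The group at step 3 is a feedback group.

Answer: feedback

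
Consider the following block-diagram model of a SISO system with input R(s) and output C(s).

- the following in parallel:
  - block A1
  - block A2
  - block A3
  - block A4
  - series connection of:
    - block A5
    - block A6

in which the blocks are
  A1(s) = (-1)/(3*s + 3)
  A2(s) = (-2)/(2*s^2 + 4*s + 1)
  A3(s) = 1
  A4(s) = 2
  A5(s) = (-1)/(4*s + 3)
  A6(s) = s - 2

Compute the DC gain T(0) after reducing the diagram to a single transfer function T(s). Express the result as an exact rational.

Step 1: series reduction of A5, A6, giving (2 - s)/(4*s + 3)
Step 2: sum the parallel branches A1, A2, A3, A4, (A5*A6), giving (66*s^4 + 256*s^3 + 317*s^2 + 140*s + 12)/(24*s^4 + 90*s^3 + 114*s^2 + 57*s + 9)
Step 2 gives the overall T(s). Then T(0) = 12/9 = 4/3.

Answer: 4/3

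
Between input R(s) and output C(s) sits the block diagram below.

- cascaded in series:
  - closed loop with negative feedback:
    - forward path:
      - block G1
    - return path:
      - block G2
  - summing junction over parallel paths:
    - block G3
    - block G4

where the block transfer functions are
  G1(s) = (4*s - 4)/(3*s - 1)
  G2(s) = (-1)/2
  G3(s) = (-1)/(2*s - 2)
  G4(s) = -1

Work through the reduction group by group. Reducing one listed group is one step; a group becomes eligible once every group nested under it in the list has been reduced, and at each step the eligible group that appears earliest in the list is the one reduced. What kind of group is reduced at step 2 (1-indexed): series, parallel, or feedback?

Reducing step by step:

Step 1. reduce the feedback loop with forward G1 and return G2
Step 2. sum the parallel branches G3, G4
Step 3. series reduction of [G1/(1+G1*G2)], (G3+G4)
At step 2 the group reduced is parallel.

Answer: parallel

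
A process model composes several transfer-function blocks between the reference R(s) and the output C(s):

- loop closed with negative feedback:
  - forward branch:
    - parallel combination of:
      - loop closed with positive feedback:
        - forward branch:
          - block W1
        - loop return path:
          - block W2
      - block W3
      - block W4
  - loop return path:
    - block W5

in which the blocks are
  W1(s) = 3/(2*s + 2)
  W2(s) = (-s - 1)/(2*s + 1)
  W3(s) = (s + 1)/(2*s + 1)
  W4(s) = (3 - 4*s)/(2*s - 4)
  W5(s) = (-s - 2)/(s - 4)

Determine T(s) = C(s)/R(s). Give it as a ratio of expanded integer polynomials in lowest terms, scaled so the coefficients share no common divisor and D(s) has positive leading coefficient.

First reduce the diagram to T(s).

Step 1 - feedback reduction of W1, W2, giving (6*s + 3)/(4*s^2 + 9*s + 5)
Step 2 - parallel reduction of [W1/(1-W1*W2)], W3, W4, giving (-24*s^4 - 30*s^3 - 58*s^2 - 51*s - 17)/(16*s^4 + 12*s^3 - 50*s^2 - 66*s - 20)
Step 3 - apply the feedback formula to ([W1/(1-W1*W2)]+W3+W4), W5: this yields T(s), and no further normalization is needed

Answer: (-24*s^5 + 66*s^4 + 62*s^3 + 181*s^2 + 187*s + 68)/(40*s^5 + 26*s^4 + 20*s^3 + 301*s^2 + 363*s + 114)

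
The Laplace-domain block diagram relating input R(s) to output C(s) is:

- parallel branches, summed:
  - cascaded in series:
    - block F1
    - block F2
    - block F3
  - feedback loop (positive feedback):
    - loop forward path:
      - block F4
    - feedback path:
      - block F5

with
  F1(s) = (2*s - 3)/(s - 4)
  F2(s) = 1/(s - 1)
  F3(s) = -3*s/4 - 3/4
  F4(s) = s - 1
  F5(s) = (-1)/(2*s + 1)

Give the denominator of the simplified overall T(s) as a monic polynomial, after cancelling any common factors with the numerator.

Reducing step by step:

Step 1: cascade F1, F2, F3; result (-6*s^2 + 3*s + 9)/(4*s^2 - 20*s + 16)
Step 2: feedback reduction of F4, F5; result (2*s^2 - s - 1)/(3*s)
Step 3: add (F1*F2*F3), [F4/(1-F4*F5)] (parallel); result (8*s^4 - 62*s^3 + 57*s^2 + 31*s - 16)/(12*s^3 - 60*s^2 + 48*s)
T(s) is the step-3 result (common factors already cancelled). Leading coefficient of the denominator: 12. Divide through by 12 for the monic polynomial.

Answer: s^3 - 5*s^2 + 4*s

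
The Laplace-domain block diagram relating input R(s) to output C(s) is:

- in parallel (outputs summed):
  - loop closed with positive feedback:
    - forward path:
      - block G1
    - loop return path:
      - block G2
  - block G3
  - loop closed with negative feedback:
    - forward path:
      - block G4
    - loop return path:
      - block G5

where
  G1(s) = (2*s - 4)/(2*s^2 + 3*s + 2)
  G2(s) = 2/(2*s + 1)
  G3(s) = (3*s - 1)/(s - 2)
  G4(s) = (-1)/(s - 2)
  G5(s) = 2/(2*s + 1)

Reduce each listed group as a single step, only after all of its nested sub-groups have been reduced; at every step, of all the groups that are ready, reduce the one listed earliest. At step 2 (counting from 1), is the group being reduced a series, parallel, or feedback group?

Answer: feedback

Working:
Step 1: reduce the feedback loop with forward G1 and return G2
Step 2: close the feedback loop around G4, G5
Step 3: combine [G1/(1-G1*G2)], G3, [G4/(1+G4*G5)] in parallel
At step 2 the group reduced is feedback.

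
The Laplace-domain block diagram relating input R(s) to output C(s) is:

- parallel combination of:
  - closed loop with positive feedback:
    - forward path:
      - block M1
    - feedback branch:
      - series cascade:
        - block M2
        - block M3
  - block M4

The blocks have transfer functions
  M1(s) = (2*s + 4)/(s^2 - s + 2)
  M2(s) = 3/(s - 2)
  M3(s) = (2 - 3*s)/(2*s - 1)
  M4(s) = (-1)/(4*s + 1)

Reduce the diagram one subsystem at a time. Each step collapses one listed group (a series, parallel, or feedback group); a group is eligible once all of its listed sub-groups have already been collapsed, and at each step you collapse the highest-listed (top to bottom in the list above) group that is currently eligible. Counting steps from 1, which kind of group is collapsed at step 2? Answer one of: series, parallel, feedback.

Step 1: cascade M2, M3
Step 2: feedback reduction of M1, (M2*M3)
Step 3: add [M1/(1-M1*(M2*M3))], M4 (parallel)
At step 2 the group reduced is feedback.

Final answer: feedback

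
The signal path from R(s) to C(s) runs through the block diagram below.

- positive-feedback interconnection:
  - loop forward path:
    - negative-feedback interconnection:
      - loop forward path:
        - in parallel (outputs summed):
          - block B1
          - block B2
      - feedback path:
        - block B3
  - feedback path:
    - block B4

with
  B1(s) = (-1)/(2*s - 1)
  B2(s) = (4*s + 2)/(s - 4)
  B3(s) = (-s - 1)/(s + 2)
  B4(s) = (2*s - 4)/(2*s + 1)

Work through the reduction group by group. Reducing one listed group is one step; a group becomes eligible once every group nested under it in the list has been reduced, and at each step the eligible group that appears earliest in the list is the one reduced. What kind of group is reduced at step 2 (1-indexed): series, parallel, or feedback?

Step 1. reduce the parallel group B1, B2
Step 2. close the feedback loop around (B1+B2), B3
Step 3. reduce the feedback loop with forward [(B1+B2)/(1+(B1+B2)*B3)] and return B4
Step 2 collapses a feedback group.

Hence the answer: feedback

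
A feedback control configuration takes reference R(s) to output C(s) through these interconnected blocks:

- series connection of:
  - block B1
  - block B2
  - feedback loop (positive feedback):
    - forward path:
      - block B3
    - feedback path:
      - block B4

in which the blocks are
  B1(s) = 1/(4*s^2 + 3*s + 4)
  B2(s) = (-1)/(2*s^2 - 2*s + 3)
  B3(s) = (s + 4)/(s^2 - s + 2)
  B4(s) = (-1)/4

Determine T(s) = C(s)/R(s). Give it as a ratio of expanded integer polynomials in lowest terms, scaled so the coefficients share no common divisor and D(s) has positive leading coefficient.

(1) apply the feedback formula to B3, B4: (4*s + 16)/(4*s^2 - 3*s + 12)
(2) reduce the series chain B1, B2, [B3/(1-B3*B4)], which is the overall transfer function T(s) = C(s)/R(s) in lowest terms

Hence the answer: (-4*s - 16)/(32*s^6 - 32*s^5 + 158*s^4 - 62*s^3 + 213*s^2 - 24*s + 144)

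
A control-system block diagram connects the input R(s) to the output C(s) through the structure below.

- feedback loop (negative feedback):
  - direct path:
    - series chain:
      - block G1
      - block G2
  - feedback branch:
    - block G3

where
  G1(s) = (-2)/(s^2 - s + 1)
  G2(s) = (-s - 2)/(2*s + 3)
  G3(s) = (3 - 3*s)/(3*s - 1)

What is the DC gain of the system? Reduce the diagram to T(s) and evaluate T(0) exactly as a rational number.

[1] cascade G1, G2; result (2*s + 4)/(2*s^3 + s^2 - s + 3)
[2] collapse the loop ((G1*G2) forward, G3 return); result (6*s^2 + 10*s - 4)/(6*s^4 + s^3 - 10*s^2 + 4*s + 9)
That last expression is T(s); at s = 0 only the constant terms survive, so T(0) = -4/9.

Therefore the answer is -4/9.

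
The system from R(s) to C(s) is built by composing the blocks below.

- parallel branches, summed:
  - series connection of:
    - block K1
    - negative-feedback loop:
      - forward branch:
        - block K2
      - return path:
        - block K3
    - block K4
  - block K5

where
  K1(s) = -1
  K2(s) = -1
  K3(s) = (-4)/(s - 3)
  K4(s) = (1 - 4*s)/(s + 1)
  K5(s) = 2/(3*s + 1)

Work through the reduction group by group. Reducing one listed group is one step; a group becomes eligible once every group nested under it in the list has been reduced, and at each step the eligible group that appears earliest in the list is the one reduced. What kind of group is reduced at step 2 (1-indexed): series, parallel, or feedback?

Step 1: close the feedback loop around K2, K3
Step 2: cascade K1, [K2/(1+K2*K3)], K4
Step 3: reduce the parallel group (K1*[K2/(1+K2*K3)]*K4), K5
Step 2: series.

Answer: series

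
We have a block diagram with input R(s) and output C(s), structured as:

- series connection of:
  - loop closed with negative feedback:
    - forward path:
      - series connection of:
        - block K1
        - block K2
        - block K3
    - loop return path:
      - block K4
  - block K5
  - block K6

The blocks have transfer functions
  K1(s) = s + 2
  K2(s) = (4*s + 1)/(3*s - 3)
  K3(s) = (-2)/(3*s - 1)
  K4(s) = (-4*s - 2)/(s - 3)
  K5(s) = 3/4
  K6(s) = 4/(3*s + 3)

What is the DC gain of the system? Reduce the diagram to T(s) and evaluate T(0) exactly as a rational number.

Step 1. combine K1, K2, K3 in series = (-8*s^2 - 18*s - 4)/(9*s^2 - 12*s + 3)
Step 2. collapse the loop ((K1*K2*K3) forward, K4 return) = (-8*s^3 + 6*s^2 + 50*s + 12)/(41*s^3 + 49*s^2 + 91*s - 1)
Step 3. reduce the series chain [(K1*K2*K3)/(1+(K1*K2*K3)*K4)], K5, K6 = (-8*s^3 + 6*s^2 + 50*s + 12)/(41*s^4 + 90*s^3 + 140*s^2 + 90*s - 1)
That last expression is T(s); at s = 0 only the constant terms survive, so T(0) = 12/(-1) = -12.

Hence the answer: -12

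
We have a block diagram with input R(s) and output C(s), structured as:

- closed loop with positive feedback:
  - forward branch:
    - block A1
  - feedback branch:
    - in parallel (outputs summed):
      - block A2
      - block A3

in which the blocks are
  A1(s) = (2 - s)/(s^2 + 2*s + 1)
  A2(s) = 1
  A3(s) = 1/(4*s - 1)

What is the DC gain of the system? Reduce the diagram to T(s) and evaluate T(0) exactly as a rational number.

[1] reduce the parallel group A2, A3, giving (4*s)/(4*s - 1)
[2] feedback reduction of A1, (A2+A3), giving (-4*s^2 + 9*s - 2)/(4*s^3 + 11*s^2 - 6*s - 1)
Step 2 gives the overall T(s). Then T(0) = -2/(-1) = 2.

Therefore the answer is 2.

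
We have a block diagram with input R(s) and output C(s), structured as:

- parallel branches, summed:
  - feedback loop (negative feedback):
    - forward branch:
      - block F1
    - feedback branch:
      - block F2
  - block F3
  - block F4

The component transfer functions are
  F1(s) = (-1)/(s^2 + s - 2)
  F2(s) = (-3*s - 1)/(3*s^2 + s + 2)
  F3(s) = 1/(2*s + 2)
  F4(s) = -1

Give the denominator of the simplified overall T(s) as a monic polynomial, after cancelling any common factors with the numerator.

Reducing step by step:

Step 1 - apply the feedback formula to F1, F2, giving (-3*s^2 - s - 2)/(3*s^4 + 4*s^3 - 3*s^2 + 3*s - 3)
Step 2 - parallel reduction of [F1/(1+F1*F2)], F3, F4, giving (-6*s^5 - 11*s^4 - 4*s^3 - 11*s^2 - 3*s - 1)/(6*s^5 + 14*s^4 + 2*s^3 - 6)
The result of step 2 is T(s) in lowest terms. Its denominator has leading coefficient 6; dividing the denominator through by 6 makes it monic.

Answer: s^5 + 7*s^4/3 + s^3/3 - 1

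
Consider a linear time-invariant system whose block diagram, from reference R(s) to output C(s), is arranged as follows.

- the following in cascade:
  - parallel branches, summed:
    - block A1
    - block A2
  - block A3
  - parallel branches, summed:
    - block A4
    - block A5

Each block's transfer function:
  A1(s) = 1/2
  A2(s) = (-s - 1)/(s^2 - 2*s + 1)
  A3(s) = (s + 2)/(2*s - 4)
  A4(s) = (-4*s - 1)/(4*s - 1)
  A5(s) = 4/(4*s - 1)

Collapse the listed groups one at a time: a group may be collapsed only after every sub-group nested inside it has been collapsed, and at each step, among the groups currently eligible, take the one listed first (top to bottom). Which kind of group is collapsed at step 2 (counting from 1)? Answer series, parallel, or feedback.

The answer is parallel.

Reasoning:
Step 1. sum the parallel branches A1, A2
Step 2. sum the parallel branches A4, A5
Step 3. reduce the series chain (A1+A2), A3, (A4+A5)
The group at step 2 is a parallel group.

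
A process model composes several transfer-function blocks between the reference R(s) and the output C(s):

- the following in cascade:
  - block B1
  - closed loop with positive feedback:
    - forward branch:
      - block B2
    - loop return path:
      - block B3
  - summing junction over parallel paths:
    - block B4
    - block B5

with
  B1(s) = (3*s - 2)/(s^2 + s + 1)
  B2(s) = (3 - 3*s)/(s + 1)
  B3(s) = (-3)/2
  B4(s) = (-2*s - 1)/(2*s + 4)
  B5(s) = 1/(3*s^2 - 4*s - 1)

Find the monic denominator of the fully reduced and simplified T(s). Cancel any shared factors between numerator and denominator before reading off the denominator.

Step 1: close the feedback loop around B2, B3 -> (6*s - 6)/(7*s - 11)
Step 2: combine B4, B5 in parallel -> (-6*s^3 + 5*s^2 + 8*s + 5)/(6*s^3 + 4*s^2 - 18*s - 4)
Step 3: series reduction of B1, [B2/(1-B2*B3)], (B4+B5) -> (-54*s^5 + 135*s^4 - 39*s^3 - 45*s^2 - 27*s + 30)/(21*s^6 + 2*s^5 - 83*s^4 - 19*s^3 + 22*s^2 + 107*s + 22)
No further cancellation is possible in the step-3 result, so that is T(s). Its denominator becomes monic after dividing by the leading coefficient 21.

Final answer: s^6 + 2*s^5/21 - 83*s^4/21 - 19*s^3/21 + 22*s^2/21 + 107*s/21 + 22/21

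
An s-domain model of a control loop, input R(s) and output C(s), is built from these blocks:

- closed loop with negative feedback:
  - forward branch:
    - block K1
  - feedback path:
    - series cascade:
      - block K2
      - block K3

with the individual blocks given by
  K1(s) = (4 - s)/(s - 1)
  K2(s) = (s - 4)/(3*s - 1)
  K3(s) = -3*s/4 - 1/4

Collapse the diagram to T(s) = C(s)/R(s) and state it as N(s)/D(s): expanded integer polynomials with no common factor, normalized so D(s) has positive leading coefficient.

1. cascade K2, K3 gives (-3*s^2 + 11*s + 4)/(12*s - 4)
2. collapse the loop (K1 forward, (K2*K3) return); the result is T(s) itself (integer coefficients, no common factor, positive leading denominator coefficient)

Answer: (-12*s^2 + 52*s - 16)/(3*s^3 - 11*s^2 + 24*s + 20)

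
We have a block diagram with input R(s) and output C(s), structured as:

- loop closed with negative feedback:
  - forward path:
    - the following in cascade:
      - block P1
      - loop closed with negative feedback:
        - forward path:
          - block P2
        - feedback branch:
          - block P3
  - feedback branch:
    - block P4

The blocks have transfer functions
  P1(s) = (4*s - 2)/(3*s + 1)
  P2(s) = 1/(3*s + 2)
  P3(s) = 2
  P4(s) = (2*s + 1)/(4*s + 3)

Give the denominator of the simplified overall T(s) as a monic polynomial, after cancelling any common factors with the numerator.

First reduce the diagram to T(s).

Step 1 - collapse the loop (P2 forward, P3 return), giving 1/(3*s + 4)
Step 2 - series reduction of P1, [P2/(1+P2*P3)], giving (4*s - 2)/(9*s^2 + 15*s + 4)
Step 3 - collapse the loop ((P1*[P2/(1+P2*P3)]) forward, P4 return), giving (16*s^2 + 4*s - 6)/(36*s^3 + 95*s^2 + 61*s + 10)
The result of step 3 is T(s) in lowest terms. Its denominator has leading coefficient 36; dividing the denominator through by 36 makes it monic.

Answer: s^3 + 95*s^2/36 + 61*s/36 + 5/18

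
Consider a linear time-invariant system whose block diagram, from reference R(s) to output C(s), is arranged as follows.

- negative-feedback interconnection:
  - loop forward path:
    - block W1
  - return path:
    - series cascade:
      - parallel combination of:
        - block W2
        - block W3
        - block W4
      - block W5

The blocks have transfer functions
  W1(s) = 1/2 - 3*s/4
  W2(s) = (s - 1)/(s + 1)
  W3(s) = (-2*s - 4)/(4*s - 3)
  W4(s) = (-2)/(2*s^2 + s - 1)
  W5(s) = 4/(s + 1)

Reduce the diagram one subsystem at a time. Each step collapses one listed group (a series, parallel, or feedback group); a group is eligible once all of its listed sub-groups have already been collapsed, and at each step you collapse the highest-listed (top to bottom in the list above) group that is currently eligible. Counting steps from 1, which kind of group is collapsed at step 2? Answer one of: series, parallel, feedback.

Step 1 - add W2, W3, W4 (parallel)
Step 2 - combine (W2+W3+W4), W5 in series
Step 3 - collapse the loop (W1 forward, ((W2+W3+W4)*W5) return)
Step 2: series.

Final answer: series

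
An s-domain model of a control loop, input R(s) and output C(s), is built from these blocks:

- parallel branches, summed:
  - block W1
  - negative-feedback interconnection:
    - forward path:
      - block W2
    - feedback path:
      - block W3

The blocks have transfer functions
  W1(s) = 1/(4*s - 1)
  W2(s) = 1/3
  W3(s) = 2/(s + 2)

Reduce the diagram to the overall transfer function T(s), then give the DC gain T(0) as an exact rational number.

1. close the feedback loop around W2, W3; result (s + 2)/(3*s + 8)
2. sum the parallel branches W1, [W2/(1+W2*W3)]; result (4*s^2 + 10*s + 6)/(12*s^2 + 29*s - 8)
That last expression is T(s); at s = 0 only the constant terms survive, so T(0) = 6/(-8) = -3/4.

Answer: -3/4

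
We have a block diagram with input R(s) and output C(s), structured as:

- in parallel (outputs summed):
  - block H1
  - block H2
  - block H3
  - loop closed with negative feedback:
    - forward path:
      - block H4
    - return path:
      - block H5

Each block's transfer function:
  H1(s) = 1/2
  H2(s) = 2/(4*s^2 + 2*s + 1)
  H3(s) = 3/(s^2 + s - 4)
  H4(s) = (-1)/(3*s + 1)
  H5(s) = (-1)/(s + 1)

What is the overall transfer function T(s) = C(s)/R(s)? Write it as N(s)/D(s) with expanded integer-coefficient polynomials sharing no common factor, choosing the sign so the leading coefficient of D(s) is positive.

The answer is (12*s^6 + 26*s^5 + 57*s^4 + 113*s^3 + 64*s^2 - 16*s - 20)/(24*s^6 + 68*s^5 - 14*s^4 - 122*s^3 - 132*s^2 - 60*s - 16).

Reasoning:
(1) collapse the loop (H4 forward, H5 return) = (-s - 1)/(3*s^2 + 4*s + 2)
(2) reduce the parallel group H1, H2, H3, [H4/(1+H4*H5)]; the result is T(s) itself (integer coefficients, no common factor, positive leading denominator coefficient)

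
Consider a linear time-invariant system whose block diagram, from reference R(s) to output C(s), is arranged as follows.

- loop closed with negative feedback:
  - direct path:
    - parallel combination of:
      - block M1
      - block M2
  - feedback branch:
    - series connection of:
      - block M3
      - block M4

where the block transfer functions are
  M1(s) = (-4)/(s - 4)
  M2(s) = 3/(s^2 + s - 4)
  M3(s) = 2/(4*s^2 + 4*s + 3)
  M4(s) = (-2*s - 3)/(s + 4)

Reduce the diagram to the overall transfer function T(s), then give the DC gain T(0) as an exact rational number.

The answer is 2/7.

Reasoning:
1. sum the parallel branches M1, M2: (-4*s^2 - s + 4)/(s^3 - 3*s^2 - 8*s + 16)
2. cascade M3, M4: (-4*s - 6)/(4*s^3 + 20*s^2 + 19*s + 12)
3. feedback reduction of (M1+M2), (M3*M4): (-16*s^5 - 84*s^4 - 80*s^3 + 13*s^2 + 64*s + 48)/(4*s^6 + 8*s^5 - 73*s^4 - 125*s^3 + 160*s^2 + 198*s + 168)
Step 3 gives the overall T(s). Then T(0) = 48/168 = 2/7.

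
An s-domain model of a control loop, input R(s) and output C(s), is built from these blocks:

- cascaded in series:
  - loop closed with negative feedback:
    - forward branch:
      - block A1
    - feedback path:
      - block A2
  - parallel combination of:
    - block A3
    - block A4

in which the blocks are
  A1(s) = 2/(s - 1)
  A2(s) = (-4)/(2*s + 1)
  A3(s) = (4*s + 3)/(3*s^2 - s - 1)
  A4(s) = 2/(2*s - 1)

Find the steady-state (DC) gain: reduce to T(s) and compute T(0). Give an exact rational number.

Step 1. collapse the loop (A1 forward, A2 return) = (4*s + 2)/(2*s^2 - s - 9)
Step 2. add A3, A4 (parallel) = (14*s^2 - 5)/(6*s^3 - 5*s^2 - s + 1)
Step 3. multiply [A1/(1+A1*A2)], (A3+A4) (series) = (56*s^3 + 28*s^2 - 20*s - 10)/(12*s^5 - 16*s^4 - 51*s^3 + 48*s^2 + 8*s - 9)
The step-3 result is T(s). Setting s = 0: T(0) = -10/(-9) = 10/9.

Answer: 10/9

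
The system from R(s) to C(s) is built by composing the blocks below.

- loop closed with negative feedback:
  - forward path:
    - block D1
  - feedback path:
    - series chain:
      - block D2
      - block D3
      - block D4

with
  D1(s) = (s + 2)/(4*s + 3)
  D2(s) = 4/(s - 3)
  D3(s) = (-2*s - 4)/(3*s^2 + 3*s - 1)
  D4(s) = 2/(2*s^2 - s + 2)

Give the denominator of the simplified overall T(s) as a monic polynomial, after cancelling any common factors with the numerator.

The answer is s^6 - 7*s^5/4 - 77*s^4/24 - s^3/3 - 4*s^2 - 109*s/24 - 23/12.

Reasoning:
Step 1 - multiply D2, D3, D4 (series), giving (-16*s - 32)/(6*s^5 - 15*s^4 - 8*s^3 + 4*s^2 - 23*s + 6)
Step 2 - reduce the feedback loop with forward D1 and return (D2*D3*D4), giving (6*s^6 - 3*s^5 - 38*s^4 - 12*s^3 - 15*s^2 - 40*s + 12)/(24*s^6 - 42*s^5 - 77*s^4 - 8*s^3 - 96*s^2 - 109*s - 46)
That last expression is T(s), already simplified. Scaling its denominator by 1/24 (the reciprocal of the leading coefficient) yields the monic denominator.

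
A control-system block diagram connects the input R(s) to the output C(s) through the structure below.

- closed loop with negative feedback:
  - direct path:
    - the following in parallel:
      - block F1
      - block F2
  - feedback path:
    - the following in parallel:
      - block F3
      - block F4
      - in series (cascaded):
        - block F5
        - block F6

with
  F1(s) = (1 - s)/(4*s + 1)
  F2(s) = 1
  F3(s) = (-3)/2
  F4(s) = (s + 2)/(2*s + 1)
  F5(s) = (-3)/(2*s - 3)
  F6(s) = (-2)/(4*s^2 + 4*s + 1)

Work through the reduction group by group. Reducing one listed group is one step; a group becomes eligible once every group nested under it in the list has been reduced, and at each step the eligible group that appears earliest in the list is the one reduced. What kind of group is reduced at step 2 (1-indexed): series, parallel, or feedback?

(1) reduce the parallel group F1, F2
(2) reduce the series chain F5, F6
(3) sum the parallel branches F3, F4, (F5*F6)
(4) close the feedback loop around (F1+F2), (F3+F4+(F5*F6))
The group at step 2 is a series group.

Final answer: series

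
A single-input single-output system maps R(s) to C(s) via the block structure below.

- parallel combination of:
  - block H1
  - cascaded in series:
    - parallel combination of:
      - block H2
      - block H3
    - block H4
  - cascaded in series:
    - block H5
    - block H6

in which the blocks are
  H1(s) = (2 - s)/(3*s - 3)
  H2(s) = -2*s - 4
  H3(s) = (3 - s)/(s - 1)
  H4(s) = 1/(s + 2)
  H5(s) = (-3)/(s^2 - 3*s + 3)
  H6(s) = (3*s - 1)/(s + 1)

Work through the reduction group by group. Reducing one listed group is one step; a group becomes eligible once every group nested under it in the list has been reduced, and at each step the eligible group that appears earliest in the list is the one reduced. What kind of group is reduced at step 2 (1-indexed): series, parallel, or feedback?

[1] reduce the parallel group H2, H3
[2] multiply (H2+H3), H4 (series)
[3] combine H5, H6 in series
[4] sum the parallel branches H1, ((H2+H3)*H4), (H5*H6)
At step 2 the group reduced is series.

Therefore the answer is series.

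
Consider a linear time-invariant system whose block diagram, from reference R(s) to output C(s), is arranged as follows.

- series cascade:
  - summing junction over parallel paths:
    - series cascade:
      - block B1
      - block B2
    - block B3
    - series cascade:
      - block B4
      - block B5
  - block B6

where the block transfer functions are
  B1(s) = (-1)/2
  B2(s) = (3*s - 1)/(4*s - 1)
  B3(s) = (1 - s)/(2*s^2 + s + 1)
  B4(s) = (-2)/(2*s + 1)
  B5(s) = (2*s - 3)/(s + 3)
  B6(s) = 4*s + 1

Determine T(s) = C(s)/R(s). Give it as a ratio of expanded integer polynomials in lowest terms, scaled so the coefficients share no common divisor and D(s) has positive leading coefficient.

Answer: (-48*s^6 - 508*s^5 - 64*s^4 + 123*s^3 + 271*s^2 + s - 15)/(32*s^5 + 120*s^4 + 88*s^3 + 50*s^2 + 4*s - 6)

Working:
[1] multiply B1, B2 (series) -> (1 - 3*s)/(8*s - 2)
[2] reduce the series chain B4, B5 -> (6 - 4*s)/(2*s^2 + 7*s + 3)
[3] add (B1*B2), B3, (B4*B5) (parallel) -> (-12*s^5 - 124*s^4 + 15*s^3 + 27*s^2 + 61*s - 15)/(32*s^5 + 120*s^4 + 88*s^3 + 50*s^2 + 4*s - 6)
[4] series reduction of ((B1*B2)+B3+(B4*B5)), B6, which is the overall transfer function T(s) = C(s)/R(s) in lowest terms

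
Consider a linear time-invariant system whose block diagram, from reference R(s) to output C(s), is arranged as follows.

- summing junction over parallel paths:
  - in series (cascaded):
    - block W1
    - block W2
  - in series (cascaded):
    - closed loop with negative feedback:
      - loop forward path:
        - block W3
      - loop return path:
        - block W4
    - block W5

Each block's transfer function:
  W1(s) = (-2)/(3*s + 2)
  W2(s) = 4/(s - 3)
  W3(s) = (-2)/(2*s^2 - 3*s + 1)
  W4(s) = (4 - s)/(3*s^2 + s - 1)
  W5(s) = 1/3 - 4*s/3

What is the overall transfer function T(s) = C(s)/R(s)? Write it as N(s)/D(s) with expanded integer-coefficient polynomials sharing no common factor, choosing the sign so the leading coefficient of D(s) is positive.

Step 1. reduce the series chain W1, W2 -> (-8)/(3*s^2 - 7*s - 6)
Step 2. reduce the feedback loop with forward W3 and return W4 -> (-6*s^2 - 2*s + 2)/(6*s^4 - 7*s^3 - 2*s^2 + 6*s - 9)
Step 3. series reduction of [W3/(1+W3*W4)], W5 -> (24*s^3 + 2*s^2 - 10*s + 2)/(18*s^4 - 21*s^3 - 6*s^2 + 18*s - 27)
Step 4. parallel reduction of (W1*W2), ([W3/(1+W3*W4)]*W5), which is the overall transfer function T(s) = C(s)/R(s) in lowest terms

Hence the answer: (72*s^5 - 306*s^4 - 20*s^3 + 112*s^2 - 98*s + 204)/(54*s^6 - 189*s^5 + 21*s^4 + 222*s^3 - 171*s^2 + 81*s + 162)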